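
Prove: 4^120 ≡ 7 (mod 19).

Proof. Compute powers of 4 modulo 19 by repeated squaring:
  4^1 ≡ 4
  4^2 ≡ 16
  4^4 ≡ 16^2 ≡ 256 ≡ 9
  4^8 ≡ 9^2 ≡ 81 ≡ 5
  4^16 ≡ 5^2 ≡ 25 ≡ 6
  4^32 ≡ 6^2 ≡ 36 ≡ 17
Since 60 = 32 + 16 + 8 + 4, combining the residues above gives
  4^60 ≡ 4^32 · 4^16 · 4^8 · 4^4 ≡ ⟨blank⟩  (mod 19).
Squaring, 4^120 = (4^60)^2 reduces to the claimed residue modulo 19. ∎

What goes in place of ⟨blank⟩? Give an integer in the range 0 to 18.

Multiply the listed residues: 17 · 6 · 5 · 9 = 102 → 510 → 4590.
Reducing modulo 19: 4590 = 241·19 + 11, so 4^60 ≡ 11.

11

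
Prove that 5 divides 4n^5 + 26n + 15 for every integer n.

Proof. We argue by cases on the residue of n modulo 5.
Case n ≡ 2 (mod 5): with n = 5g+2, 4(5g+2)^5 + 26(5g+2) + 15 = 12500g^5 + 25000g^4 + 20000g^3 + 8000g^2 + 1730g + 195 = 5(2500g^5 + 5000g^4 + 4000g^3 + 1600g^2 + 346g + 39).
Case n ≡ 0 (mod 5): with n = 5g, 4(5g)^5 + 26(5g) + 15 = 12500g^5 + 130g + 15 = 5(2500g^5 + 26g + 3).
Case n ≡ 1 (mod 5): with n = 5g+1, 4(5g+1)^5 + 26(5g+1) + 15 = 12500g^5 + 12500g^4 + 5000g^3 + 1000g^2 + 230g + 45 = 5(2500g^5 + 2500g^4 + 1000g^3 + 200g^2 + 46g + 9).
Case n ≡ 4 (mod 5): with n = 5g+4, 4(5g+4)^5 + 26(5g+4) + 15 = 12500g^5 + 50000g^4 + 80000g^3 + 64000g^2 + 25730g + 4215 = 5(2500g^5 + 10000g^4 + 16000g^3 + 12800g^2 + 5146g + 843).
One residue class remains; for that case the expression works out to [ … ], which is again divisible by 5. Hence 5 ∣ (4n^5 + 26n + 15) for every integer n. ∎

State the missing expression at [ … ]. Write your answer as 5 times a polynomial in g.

The residues treated are {2, 0, 1, 4}, so the missing case is n ≡ 3 (mod 5); write n = 5g+3.
Then 4(5g+3)^5 + 26(5g+3) + 15 = 12500g^5 + 37500g^4 + 45000g^3 + 27000g^2 + 8230g + 1065 = 5(2500g^5 + 7500g^4 + 9000g^3 + 5400g^2 + 1646g + 213).

5(2500g^5 + 7500g^4 + 9000g^3 + 5400g^2 + 1646g + 213)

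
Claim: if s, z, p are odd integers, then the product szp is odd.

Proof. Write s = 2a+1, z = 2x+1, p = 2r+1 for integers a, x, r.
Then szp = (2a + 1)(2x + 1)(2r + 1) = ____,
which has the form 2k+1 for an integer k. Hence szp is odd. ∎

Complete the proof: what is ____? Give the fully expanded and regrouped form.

2(4arx + 2ar + 2ax + a + 2rx + r + x) + 1

Expanding: (2a + 1)(2x + 1)(2r + 1) = 8arx + 4ar + 4ax + 2a + 4rx + 2r + 2x + 1.
Every term except the constant is even, so this is 2(4arx + 2ar + 2ax + a + 2rx + r + x) + 1,
and 4arx + 2ar + 2ax + a + 2rx + r + x ∈ ℤ gives the required form.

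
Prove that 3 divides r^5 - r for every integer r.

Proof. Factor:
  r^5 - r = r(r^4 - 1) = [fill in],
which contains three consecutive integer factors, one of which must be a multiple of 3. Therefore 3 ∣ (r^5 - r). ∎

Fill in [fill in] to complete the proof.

r^4 - 1 = (r^2 - 1)(r^2 + 1), and r^2 - 1 = (r-1)(r+1).
So r(r^4 - 1) = (r - 1)r(r + 1)(r^2 + 1).

(r - 1)r(r + 1)(r^2 + 1)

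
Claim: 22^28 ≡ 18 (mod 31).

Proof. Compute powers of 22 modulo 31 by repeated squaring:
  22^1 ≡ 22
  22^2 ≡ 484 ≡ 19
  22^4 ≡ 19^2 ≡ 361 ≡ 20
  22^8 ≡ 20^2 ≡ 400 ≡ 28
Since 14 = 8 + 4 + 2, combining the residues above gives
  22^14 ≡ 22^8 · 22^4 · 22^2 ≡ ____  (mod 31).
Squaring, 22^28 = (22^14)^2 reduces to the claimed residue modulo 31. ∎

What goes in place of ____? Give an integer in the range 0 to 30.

7

22^8 · 22^4 · 22^2 ≡ 28 · 20 · 19 = 10640.
10640 mod 31 = 7, so 22^14 ≡ 7 (mod 31).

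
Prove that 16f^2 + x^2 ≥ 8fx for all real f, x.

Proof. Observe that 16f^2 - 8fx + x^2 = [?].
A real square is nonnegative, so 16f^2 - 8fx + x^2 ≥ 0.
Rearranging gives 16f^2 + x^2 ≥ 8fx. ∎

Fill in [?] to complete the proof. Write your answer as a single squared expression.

The leading and trailing coefficients are 4^2 and 1^2, and 8 = 2·4·1, so the trinomial is (4f - x)^2.
Hence 16f^2 - 8fx + x^2 ≥ 0.

(4f - x)^2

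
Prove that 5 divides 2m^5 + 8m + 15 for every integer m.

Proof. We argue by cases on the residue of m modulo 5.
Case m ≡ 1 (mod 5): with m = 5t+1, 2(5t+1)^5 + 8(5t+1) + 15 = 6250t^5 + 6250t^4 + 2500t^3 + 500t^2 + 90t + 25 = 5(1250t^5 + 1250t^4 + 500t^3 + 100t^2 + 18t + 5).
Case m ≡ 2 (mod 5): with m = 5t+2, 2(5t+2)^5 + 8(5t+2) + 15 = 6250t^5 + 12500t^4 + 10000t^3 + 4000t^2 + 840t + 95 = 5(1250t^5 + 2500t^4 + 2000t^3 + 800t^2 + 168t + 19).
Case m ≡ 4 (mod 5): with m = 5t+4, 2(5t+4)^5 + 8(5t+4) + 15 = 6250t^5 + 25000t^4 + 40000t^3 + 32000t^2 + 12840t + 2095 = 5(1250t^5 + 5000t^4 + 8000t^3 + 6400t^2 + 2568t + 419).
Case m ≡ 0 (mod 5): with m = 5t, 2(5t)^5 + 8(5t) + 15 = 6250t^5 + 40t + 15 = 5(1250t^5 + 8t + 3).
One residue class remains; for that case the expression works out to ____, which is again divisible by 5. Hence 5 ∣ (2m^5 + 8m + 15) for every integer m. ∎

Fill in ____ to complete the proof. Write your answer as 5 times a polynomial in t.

5(1250t^5 + 3750t^4 + 4500t^3 + 2700t^2 + 818t + 105)

Only m ≡ 3 (mod 5) is unaccounted for. Put m = 5t+3:
2(5t+3)^5 + 8(5t+3) + 15 expands to 6250t^5 + 18750t^4 + 22500t^3 + 13500t^2 + 4090t + 525,
and factoring out 5 leaves 5(1250t^5 + 3750t^4 + 4500t^3 + 2700t^2 + 818t + 105).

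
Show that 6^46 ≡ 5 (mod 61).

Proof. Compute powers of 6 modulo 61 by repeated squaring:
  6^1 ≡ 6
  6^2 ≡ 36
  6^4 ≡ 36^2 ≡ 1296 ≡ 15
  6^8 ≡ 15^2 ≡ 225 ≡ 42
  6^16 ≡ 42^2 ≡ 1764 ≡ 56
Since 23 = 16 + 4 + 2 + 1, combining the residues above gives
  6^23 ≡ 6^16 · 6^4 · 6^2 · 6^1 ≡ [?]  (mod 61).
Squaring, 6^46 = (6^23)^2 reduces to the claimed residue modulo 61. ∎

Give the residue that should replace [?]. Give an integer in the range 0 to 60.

26

Multiply the listed residues: 56 · 15 · 36 · 6 = 840 → 30240 → 181440.
Reducing modulo 61: 181440 = 2974·61 + 26, so 6^23 ≡ 26.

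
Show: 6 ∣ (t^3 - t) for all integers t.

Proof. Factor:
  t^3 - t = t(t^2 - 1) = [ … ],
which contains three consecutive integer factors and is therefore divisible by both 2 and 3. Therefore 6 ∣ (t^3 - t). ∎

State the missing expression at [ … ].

t(t^2 - 1) = t(t - 1)(t + 1) = (t - 1)t(t + 1).
These three factors are consecutive integers, so their product is divisible by 6.

(t - 1)t(t + 1)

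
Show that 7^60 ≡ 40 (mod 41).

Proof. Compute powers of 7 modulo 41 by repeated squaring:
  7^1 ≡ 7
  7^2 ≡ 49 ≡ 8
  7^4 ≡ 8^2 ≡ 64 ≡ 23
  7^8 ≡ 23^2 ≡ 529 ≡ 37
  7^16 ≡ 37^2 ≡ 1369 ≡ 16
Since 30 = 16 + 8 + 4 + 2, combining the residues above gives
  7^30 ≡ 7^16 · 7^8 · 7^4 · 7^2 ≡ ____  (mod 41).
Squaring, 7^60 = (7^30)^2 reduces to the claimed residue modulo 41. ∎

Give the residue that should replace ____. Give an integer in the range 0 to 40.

7^16 · 7^8 · 7^4 · 7^2 ≡ 16 · 37 · 23 · 8 = 108928.
108928 mod 41 = 32, so 7^30 ≡ 32 (mod 41).

32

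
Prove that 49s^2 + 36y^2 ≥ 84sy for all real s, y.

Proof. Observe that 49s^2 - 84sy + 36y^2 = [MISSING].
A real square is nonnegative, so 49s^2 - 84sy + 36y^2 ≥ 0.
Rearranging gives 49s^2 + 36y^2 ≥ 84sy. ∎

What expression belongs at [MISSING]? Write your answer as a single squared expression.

(7s - 6y)^2

49s^2 - 84sy + 36y^2 is a perfect-square trinomial: the outer terms are (7s)^2 and (6y)^2, and the cross term is -2·7s·6y.
So 49s^2 - 84sy + 36y^2 = (7s - 6y)^2 ≥ 0.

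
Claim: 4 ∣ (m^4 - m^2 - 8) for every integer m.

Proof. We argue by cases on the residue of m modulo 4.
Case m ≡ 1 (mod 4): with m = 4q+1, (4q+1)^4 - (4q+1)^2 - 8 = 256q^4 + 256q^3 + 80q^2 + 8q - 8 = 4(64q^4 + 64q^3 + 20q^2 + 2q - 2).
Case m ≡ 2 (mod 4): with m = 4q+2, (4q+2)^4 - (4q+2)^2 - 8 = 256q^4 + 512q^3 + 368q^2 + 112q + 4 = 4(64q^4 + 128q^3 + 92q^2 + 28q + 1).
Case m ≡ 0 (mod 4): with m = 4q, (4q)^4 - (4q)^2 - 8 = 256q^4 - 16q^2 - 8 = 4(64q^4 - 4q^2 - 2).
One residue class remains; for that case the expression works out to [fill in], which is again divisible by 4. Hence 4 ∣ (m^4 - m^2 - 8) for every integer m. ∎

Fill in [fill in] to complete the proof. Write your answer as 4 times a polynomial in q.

Only m ≡ 3 (mod 4) is unaccounted for. Put m = 4q+3:
(4q+3)^4 - (4q+3)^2 - 8 expands to 256q^4 + 768q^3 + 848q^2 + 408q + 64,
and factoring out 4 leaves 4(64q^4 + 192q^3 + 212q^2 + 102q + 16).

4(64q^4 + 192q^3 + 212q^2 + 102q + 16)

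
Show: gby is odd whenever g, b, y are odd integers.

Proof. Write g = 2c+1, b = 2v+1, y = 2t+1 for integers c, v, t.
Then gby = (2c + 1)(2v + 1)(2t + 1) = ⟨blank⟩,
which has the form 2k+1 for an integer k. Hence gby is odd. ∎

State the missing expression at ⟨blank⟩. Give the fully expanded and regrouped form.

(2c + 1)(2v + 1)(2t + 1) = 8ctv + 4ct + 4cv + 2c + 4tv + 2t + 2v + 1
= 2(4ctv + 2ct + 2cv + c + 2tv + t + v) + 1.
Since 4ctv + 2ct + 2cv + c + 2tv + t + v is an integer, the product is of the form 2k+1 for an integer k.

2(4ctv + 2ct + 2cv + c + 2tv + t + v) + 1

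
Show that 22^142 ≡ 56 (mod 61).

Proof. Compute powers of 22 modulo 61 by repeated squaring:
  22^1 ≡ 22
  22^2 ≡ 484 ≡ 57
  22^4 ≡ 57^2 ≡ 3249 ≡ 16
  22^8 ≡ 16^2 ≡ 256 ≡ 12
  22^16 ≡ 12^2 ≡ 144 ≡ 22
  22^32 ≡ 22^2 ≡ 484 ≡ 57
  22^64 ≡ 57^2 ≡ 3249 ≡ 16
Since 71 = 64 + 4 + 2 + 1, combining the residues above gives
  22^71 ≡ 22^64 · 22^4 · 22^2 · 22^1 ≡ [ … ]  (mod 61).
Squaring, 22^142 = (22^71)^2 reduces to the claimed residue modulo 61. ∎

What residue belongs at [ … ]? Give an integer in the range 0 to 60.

42

Multiply the listed residues: 16 · 16 · 57 · 22 = 256 → 14592 → 321024.
Reducing modulo 61: 321024 = 5262·61 + 42, so 22^71 ≡ 42.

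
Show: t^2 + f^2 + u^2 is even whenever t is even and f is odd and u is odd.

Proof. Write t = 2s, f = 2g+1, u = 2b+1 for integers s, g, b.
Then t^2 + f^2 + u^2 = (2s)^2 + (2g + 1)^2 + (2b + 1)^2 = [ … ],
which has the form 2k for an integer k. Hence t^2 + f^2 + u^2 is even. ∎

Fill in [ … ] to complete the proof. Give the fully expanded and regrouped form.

2(2b^2 + 2b + 2g^2 + 2g + 2s^2 + 1)

Expanding: (2s)^2 + (2g + 1)^2 + (2b + 1)^2 = 4b^2 + 4b + 4g^2 + 4g + 4s^2 + 2.
Every term is even; pulling out the factor of 2 gives 2(2b^2 + 2b + 2g^2 + 2g + 2s^2 + 1).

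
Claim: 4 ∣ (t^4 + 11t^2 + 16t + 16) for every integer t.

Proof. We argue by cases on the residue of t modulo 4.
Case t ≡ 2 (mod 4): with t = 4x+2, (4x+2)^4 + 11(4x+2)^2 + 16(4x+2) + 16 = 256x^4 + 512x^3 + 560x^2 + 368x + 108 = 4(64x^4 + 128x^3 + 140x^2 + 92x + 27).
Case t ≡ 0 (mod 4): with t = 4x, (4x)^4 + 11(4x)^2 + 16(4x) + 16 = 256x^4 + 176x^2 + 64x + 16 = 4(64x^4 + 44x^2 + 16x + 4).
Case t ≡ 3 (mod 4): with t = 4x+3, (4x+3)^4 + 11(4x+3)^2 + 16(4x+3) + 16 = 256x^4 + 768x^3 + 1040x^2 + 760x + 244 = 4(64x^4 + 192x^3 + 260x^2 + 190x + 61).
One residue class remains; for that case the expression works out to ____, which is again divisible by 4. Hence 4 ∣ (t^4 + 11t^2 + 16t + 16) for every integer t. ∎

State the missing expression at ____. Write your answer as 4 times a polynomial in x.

4(64x^4 + 64x^3 + 68x^2 + 42x + 11)

Only t ≡ 1 (mod 4) is unaccounted for. Put t = 4x+1:
(4x+1)^4 + 11(4x+1)^2 + 16(4x+1) + 16 expands to 256x^4 + 256x^3 + 272x^2 + 168x + 44,
and factoring out 4 leaves 4(64x^4 + 64x^3 + 68x^2 + 42x + 11).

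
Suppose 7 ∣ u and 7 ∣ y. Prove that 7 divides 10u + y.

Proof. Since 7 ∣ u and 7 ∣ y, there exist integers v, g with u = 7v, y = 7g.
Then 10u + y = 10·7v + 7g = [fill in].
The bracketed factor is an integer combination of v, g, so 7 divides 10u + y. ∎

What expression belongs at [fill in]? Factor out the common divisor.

Pull the common 7 out of every term: 10·7v + 7g = 7(g + 10v).
g + 10v is an integer, which exhibits the divisibility.

7(g + 10v)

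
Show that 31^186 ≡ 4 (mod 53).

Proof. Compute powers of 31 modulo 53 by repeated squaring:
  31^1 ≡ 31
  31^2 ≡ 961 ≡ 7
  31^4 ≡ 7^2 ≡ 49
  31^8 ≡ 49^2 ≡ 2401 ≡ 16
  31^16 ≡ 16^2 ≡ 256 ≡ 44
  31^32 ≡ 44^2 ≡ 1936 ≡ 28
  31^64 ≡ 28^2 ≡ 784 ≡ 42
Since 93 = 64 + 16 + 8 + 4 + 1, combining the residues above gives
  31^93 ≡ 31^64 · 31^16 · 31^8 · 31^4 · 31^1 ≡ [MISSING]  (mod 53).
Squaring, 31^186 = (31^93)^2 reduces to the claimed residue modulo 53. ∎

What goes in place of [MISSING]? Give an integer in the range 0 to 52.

2

Multiply the listed residues: 42 · 44 · 16 · 49 · 31 = 1848 → 29568 → 1448832 → 44913792.
Reducing modulo 53: 44913792 = 847430·53 + 2, so 31^93 ≡ 2.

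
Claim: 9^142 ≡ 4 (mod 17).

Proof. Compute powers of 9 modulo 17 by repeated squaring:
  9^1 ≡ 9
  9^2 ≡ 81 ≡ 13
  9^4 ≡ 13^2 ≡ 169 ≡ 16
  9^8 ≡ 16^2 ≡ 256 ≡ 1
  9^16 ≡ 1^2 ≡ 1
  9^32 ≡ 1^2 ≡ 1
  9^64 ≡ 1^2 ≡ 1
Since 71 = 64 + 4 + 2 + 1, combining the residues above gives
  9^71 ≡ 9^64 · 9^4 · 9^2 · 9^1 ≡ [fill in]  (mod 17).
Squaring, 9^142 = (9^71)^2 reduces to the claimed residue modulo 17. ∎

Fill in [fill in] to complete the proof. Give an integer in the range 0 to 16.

Multiply the listed residues: 1 · 16 · 13 · 9 = 16 → 208 → 1872.
Reducing modulo 17: 1872 = 110·17 + 2, so 9^71 ≡ 2.

2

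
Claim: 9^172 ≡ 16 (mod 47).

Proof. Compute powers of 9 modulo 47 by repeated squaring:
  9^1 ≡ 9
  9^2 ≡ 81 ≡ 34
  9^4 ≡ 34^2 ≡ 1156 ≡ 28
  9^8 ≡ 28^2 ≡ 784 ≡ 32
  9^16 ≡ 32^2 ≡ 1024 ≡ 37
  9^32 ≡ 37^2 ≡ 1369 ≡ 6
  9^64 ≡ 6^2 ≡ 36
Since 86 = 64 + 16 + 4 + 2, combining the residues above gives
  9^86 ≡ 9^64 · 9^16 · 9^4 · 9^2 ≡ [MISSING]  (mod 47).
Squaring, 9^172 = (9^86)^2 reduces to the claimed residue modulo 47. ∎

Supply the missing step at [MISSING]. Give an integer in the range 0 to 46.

9^64 · 9^16 · 9^4 · 9^2 ≡ 36 · 37 · 28 · 34 = 1268064.
1268064 mod 47 = 4, so 9^86 ≡ 4 (mod 47).

4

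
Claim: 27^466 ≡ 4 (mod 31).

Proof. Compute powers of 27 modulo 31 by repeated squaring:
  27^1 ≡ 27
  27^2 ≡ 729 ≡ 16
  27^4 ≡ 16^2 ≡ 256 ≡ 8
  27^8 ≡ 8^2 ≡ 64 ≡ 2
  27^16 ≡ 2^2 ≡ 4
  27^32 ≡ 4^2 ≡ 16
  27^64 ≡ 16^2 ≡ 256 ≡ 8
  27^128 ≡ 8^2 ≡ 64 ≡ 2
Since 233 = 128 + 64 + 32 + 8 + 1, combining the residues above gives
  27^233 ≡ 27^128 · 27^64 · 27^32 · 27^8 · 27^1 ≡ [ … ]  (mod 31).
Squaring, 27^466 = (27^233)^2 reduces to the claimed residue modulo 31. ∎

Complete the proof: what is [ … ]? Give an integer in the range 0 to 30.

Multiply the listed residues: 2 · 8 · 16 · 2 · 27 = 16 → 256 → 512 → 13824.
Reducing modulo 31: 13824 = 445·31 + 29, so 27^233 ≡ 29.

29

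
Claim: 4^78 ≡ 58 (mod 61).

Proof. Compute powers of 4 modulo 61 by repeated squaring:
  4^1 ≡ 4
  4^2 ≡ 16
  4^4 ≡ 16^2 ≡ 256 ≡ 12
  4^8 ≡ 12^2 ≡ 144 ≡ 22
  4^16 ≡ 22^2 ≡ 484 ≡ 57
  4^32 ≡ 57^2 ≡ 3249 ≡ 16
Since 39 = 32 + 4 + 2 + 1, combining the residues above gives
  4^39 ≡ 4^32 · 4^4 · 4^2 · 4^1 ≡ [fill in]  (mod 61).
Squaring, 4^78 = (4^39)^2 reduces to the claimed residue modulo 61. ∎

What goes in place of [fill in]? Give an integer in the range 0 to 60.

4^32 · 4^4 · 4^2 · 4^1 ≡ 16 · 12 · 16 · 4 = 12288.
12288 mod 61 = 27, so 4^39 ≡ 27 (mod 61).

27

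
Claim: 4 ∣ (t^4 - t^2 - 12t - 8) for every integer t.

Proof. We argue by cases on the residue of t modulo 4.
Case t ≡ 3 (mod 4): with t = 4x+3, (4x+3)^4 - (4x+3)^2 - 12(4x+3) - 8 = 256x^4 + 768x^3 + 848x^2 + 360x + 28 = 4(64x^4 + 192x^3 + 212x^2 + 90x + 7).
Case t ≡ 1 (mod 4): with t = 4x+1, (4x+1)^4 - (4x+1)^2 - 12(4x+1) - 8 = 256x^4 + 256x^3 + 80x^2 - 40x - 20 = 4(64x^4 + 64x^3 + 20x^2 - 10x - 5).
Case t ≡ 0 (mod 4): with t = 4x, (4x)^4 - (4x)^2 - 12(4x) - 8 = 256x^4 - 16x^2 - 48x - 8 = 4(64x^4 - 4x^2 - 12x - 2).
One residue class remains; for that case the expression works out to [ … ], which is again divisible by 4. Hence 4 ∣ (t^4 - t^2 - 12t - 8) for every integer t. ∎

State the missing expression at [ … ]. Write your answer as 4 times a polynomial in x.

4(64x^4 + 128x^3 + 92x^2 + 16x - 5)

Only t ≡ 2 (mod 4) is unaccounted for. Put t = 4x+2:
(4x+2)^4 - (4x+2)^2 - 12(4x+2) - 8 expands to 256x^4 + 512x^3 + 368x^2 + 64x - 20,
and factoring out 4 leaves 4(64x^4 + 128x^3 + 92x^2 + 16x - 5).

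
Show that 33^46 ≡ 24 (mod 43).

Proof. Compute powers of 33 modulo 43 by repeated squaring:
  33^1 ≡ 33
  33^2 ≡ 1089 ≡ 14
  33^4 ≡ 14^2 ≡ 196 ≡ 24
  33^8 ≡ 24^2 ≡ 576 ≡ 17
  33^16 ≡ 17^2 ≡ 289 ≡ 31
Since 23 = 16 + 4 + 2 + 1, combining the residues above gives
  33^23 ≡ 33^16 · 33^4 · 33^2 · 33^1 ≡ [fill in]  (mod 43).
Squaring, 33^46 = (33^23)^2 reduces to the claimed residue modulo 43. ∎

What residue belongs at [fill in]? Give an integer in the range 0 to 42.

Multiply the listed residues: 31 · 24 · 14 · 33 = 744 → 10416 → 343728.
Reducing modulo 43: 343728 = 7993·43 + 29, so 33^23 ≡ 29.

29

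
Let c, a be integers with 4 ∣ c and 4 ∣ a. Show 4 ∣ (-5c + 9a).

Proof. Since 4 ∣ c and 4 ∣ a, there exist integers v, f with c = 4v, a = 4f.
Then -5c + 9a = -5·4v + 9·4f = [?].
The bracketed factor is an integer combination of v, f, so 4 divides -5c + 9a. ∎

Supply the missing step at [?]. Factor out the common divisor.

4(9f - 5v)

Pull the common 4 out of every term: -5·4v + 9·4f = 4(9f - 5v).
9f - 5v is an integer, which exhibits the divisibility.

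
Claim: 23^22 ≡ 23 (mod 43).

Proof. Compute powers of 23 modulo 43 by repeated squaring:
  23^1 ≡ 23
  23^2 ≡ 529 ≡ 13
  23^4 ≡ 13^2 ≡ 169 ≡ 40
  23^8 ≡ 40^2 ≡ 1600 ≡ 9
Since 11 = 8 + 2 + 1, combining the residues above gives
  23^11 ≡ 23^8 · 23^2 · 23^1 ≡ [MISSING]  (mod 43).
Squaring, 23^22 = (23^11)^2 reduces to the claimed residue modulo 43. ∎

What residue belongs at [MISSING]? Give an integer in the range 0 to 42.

25

23^8 · 23^2 · 23^1 ≡ 9 · 13 · 23 = 2691.
2691 mod 43 = 25, so 23^11 ≡ 25 (mod 43).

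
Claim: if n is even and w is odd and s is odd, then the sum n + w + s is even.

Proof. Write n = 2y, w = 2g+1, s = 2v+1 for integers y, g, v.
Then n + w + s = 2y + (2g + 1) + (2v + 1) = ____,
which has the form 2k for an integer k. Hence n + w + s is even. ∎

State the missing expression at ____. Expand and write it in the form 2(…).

2(g + v + y + 1)

2y + (2g + 1) + (2v + 1) = 2g + 2v + 2y + 2
= 2(g + v + y + 1).
Since g + v + y + 1 is an integer, the sum is of the form 2k for an integer k.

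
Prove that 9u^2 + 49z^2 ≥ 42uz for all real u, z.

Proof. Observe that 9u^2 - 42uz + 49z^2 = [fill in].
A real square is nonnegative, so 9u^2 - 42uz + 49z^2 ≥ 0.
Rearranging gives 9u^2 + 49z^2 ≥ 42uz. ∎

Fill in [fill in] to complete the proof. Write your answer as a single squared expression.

The leading and trailing coefficients are 3^2 and 7^2, and 42 = 2·3·7, so the trinomial is (3u - 7z)^2.
Hence 9u^2 - 42uz + 49z^2 ≥ 0.

(3u - 7z)^2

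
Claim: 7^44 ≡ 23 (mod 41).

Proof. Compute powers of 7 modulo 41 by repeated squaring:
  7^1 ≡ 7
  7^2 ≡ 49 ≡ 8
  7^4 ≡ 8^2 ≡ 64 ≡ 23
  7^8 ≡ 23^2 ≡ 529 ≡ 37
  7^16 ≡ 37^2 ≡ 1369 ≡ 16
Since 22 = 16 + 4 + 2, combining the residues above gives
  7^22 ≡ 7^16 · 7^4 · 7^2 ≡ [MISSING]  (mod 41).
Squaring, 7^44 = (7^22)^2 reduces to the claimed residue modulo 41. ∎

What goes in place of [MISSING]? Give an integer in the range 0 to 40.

7^16 · 7^4 · 7^2 ≡ 16 · 23 · 8 = 2944.
2944 mod 41 = 33, so 7^22 ≡ 33 (mod 41).

33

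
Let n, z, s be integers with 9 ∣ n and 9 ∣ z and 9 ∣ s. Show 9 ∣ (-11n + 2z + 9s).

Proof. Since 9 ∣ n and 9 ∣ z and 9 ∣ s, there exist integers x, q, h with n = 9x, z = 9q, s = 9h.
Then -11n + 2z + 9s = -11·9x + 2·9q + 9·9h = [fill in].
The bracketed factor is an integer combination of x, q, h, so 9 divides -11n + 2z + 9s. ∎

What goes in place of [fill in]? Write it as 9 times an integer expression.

9(9h + 2q - 11x)

Pull the common 9 out of every term: -11·9x + 2·9q + 9·9h = 9(9h + 2q - 11x).
9h + 2q - 11x is an integer, which exhibits the divisibility.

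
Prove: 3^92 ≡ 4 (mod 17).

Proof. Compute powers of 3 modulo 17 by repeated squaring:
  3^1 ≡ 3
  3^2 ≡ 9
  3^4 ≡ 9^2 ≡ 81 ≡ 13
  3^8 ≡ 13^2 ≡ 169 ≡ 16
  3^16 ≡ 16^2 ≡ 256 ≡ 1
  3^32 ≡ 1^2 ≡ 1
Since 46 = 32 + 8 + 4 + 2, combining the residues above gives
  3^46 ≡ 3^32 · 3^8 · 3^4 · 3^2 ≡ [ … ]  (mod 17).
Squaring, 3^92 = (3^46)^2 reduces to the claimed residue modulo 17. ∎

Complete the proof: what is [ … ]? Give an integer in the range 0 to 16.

2

Multiply the listed residues: 1 · 16 · 13 · 9 = 16 → 208 → 1872.
Reducing modulo 17: 1872 = 110·17 + 2, so 3^46 ≡ 2.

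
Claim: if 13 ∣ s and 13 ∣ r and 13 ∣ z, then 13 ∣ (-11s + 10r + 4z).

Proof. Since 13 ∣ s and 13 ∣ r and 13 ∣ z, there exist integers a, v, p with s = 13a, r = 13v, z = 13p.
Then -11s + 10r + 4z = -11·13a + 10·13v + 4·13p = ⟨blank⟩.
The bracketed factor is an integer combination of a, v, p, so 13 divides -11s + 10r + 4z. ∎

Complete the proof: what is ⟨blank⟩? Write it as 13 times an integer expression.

Each term has a factor of 13: -11·13a + 10·13v + 4·13p = 13·(-11a + 4p + 10v).
Since -11a + 4p + 10v is an integer, 13 ∣ (-11s + 10r + 4z).

13(-11a + 4p + 10v)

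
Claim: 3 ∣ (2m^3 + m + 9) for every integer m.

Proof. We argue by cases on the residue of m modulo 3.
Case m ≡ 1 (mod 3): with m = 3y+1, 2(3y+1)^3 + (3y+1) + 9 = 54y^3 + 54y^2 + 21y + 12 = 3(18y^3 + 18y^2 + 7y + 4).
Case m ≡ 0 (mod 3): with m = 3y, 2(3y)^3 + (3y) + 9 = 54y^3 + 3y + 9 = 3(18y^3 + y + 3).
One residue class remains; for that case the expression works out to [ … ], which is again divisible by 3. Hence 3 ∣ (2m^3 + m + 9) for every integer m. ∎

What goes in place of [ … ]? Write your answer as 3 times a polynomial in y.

The residues treated are {1, 0}, so the missing case is m ≡ 2 (mod 3); write m = 3y+2.
Then 2(3y+2)^3 + (3y+2) + 9 = 54y^3 + 108y^2 + 75y + 27 = 3(18y^3 + 36y^2 + 25y + 9).

3(18y^3 + 36y^2 + 25y + 9)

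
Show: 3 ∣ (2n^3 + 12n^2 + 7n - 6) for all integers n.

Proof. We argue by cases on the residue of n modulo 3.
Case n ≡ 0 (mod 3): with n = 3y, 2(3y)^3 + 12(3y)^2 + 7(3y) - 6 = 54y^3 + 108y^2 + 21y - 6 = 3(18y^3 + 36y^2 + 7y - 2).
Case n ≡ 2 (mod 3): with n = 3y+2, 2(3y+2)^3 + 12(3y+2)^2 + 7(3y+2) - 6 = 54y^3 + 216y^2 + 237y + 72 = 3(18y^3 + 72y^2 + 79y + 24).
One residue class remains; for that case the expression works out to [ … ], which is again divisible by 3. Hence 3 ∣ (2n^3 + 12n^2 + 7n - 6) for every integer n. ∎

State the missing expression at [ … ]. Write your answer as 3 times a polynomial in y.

3(18y^3 + 54y^2 + 37y + 5)

The residues treated are {0, 2}, so the missing case is n ≡ 1 (mod 3); write n = 3y+1.
Then 2(3y+1)^3 + 12(3y+1)^2 + 7(3y+1) - 6 = 54y^3 + 162y^2 + 111y + 15 = 3(18y^3 + 54y^2 + 37y + 5).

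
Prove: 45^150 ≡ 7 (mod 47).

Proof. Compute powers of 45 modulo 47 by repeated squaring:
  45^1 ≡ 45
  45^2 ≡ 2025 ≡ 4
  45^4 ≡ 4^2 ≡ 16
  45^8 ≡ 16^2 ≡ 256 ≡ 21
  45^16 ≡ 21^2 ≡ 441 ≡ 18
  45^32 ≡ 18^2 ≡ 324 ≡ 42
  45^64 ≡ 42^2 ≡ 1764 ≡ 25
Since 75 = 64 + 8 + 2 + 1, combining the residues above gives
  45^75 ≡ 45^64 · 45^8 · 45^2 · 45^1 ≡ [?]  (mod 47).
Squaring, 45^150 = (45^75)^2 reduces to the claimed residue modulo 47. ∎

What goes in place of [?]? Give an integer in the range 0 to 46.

30

45^64 · 45^8 · 45^2 · 45^1 ≡ 25 · 21 · 4 · 45 = 94500.
94500 mod 47 = 30, so 45^75 ≡ 30 (mod 47).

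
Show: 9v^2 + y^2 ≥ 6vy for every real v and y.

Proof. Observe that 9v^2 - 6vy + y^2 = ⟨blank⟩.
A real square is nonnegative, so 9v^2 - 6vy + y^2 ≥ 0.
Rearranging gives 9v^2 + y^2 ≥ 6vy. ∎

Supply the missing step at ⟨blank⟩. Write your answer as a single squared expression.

(3v - y)^2

9v^2 - 6vy + y^2 is a perfect-square trinomial: the outer terms are (3v)^2 and (y)^2, and the cross term is -2·3v·y.
So 9v^2 - 6vy + y^2 = (3v - y)^2 ≥ 0.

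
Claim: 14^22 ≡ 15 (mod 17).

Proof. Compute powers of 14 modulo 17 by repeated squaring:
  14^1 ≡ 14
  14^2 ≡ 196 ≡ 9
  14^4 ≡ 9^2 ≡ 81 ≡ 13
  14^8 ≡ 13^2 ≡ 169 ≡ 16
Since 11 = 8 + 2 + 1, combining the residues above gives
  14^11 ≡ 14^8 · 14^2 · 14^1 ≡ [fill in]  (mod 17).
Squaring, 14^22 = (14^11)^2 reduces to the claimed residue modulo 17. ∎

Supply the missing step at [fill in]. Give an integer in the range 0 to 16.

Multiply the listed residues: 16 · 9 · 14 = 144 → 2016.
Reducing modulo 17: 2016 = 118·17 + 10, so 14^11 ≡ 10.

10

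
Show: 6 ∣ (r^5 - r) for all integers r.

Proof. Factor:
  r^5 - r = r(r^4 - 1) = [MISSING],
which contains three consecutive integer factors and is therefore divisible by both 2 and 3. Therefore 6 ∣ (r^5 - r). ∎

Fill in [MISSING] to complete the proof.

(r - 1)r(r + 1)(r^2 + 1)

r^4 - 1 = (r^2 - 1)(r^2 + 1), and r^2 - 1 = (r-1)(r+1).
So r(r^4 - 1) = (r - 1)r(r + 1)(r^2 + 1).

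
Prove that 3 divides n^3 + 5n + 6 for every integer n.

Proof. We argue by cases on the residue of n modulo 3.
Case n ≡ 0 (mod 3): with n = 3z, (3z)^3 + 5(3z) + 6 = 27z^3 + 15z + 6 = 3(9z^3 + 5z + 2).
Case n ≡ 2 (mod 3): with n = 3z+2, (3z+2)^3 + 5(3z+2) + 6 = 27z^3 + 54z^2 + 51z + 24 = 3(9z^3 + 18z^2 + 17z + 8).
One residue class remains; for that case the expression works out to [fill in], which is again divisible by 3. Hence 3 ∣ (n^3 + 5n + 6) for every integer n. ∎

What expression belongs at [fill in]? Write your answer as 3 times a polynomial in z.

Only n ≡ 1 (mod 3) is unaccounted for. Put n = 3z+1:
(3z+1)^3 + 5(3z+1) + 6 expands to 27z^3 + 27z^2 + 24z + 12,
and factoring out 3 leaves 3(9z^3 + 9z^2 + 8z + 4).

3(9z^3 + 9z^2 + 8z + 4)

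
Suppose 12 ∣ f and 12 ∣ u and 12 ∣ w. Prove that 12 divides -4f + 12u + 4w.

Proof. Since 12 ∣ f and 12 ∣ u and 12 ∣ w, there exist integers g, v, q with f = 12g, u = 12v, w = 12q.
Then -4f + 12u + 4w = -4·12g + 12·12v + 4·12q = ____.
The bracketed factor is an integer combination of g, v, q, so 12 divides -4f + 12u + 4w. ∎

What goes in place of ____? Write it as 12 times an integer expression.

Each term has a factor of 12: -4·12g + 12·12v + 4·12q = 12·(-4g + 4q + 12v).
Since -4g + 4q + 12v is an integer, 12 ∣ (-4f + 12u + 4w).

12(-4g + 4q + 12v)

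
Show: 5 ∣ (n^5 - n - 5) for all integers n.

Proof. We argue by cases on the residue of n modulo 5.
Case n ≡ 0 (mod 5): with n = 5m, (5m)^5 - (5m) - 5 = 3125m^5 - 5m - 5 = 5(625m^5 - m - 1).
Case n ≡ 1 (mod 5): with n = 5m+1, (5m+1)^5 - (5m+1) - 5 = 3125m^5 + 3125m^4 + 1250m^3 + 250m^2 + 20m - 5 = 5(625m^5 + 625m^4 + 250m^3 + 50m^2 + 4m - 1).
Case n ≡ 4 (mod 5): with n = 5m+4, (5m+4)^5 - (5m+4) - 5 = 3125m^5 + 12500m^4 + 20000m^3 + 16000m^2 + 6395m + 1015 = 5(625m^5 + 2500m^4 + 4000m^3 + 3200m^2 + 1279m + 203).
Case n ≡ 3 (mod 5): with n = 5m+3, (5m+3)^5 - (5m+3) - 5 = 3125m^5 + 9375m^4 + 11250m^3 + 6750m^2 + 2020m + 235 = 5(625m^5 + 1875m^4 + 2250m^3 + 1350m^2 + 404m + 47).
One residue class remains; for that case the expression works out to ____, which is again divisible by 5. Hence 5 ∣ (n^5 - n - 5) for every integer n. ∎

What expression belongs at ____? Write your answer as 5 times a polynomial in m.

The residues treated are {0, 1, 4, 3}, so the missing case is n ≡ 2 (mod 5); write n = 5m+2.
Then (5m+2)^5 - (5m+2) - 5 = 3125m^5 + 6250m^4 + 5000m^3 + 2000m^2 + 395m + 25 = 5(625m^5 + 1250m^4 + 1000m^3 + 400m^2 + 79m + 5).

5(625m^5 + 1250m^4 + 1000m^3 + 400m^2 + 79m + 5)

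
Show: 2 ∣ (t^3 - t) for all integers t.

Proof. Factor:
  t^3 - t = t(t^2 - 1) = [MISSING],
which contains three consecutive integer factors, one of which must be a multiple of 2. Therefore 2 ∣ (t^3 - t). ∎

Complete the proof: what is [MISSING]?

t(t^2 - 1) = t(t - 1)(t + 1) = (t - 1)t(t + 1).
These three factors are consecutive integers, so their product is divisible by 2.

(t - 1)t(t + 1)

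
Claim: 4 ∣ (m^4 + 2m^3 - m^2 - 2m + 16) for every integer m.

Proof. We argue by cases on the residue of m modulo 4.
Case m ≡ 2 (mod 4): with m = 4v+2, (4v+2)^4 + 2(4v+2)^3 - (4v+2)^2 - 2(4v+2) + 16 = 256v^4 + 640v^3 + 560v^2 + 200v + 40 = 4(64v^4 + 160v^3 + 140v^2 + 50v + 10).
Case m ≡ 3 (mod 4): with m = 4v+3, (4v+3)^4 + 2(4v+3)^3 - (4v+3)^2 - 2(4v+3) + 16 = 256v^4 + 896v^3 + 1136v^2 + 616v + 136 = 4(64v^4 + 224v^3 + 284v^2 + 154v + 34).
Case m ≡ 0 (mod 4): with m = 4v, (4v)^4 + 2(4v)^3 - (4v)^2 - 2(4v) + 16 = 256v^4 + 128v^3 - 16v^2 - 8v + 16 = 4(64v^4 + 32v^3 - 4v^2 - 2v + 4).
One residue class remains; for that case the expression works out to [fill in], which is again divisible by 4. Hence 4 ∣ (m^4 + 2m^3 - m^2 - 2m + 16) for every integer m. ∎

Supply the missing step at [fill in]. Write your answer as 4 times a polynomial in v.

4(64v^4 + 96v^3 + 44v^2 + 6v + 4)

Only m ≡ 1 (mod 4) is unaccounted for. Put m = 4v+1:
(4v+1)^4 + 2(4v+1)^3 - (4v+1)^2 - 2(4v+1) + 16 expands to 256v^4 + 384v^3 + 176v^2 + 24v + 16,
and factoring out 4 leaves 4(64v^4 + 96v^3 + 44v^2 + 6v + 4).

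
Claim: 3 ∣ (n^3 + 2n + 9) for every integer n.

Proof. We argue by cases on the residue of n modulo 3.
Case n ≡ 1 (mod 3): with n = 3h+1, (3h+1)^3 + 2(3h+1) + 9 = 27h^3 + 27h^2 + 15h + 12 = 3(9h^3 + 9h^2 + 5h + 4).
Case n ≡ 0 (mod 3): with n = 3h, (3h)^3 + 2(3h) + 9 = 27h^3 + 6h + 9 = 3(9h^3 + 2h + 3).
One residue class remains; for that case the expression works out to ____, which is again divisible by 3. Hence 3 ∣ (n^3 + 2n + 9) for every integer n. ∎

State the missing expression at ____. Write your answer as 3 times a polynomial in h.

The residues treated are {1, 0}, so the missing case is n ≡ 2 (mod 3); write n = 3h+2.
Then (3h+2)^3 + 2(3h+2) + 9 = 27h^3 + 54h^2 + 42h + 21 = 3(9h^3 + 18h^2 + 14h + 7).

3(9h^3 + 18h^2 + 14h + 7)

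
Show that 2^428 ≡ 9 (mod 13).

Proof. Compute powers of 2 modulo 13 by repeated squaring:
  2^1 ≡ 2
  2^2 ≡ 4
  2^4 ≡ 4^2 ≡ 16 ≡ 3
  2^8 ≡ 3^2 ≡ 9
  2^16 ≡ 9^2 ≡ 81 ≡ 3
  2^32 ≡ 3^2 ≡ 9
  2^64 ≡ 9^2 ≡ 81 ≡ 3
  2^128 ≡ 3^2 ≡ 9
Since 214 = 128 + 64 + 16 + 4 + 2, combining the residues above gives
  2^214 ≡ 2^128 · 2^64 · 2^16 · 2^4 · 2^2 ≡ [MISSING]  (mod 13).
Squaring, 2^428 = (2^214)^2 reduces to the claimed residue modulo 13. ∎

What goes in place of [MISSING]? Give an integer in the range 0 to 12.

10

2^128 · 2^64 · 2^16 · 2^4 · 2^2 ≡ 9 · 3 · 3 · 3 · 4 = 972.
972 mod 13 = 10, so 2^214 ≡ 10 (mod 13).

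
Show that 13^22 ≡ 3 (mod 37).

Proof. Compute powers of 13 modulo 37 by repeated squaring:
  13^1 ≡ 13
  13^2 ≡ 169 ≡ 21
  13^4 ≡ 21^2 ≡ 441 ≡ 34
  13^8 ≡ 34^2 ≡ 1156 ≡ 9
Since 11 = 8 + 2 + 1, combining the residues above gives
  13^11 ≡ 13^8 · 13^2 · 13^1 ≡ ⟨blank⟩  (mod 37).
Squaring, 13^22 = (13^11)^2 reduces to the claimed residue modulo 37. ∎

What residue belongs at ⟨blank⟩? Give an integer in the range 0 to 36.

15

13^8 · 13^2 · 13^1 ≡ 9 · 21 · 13 = 2457.
2457 mod 37 = 15, so 13^11 ≡ 15 (mod 37).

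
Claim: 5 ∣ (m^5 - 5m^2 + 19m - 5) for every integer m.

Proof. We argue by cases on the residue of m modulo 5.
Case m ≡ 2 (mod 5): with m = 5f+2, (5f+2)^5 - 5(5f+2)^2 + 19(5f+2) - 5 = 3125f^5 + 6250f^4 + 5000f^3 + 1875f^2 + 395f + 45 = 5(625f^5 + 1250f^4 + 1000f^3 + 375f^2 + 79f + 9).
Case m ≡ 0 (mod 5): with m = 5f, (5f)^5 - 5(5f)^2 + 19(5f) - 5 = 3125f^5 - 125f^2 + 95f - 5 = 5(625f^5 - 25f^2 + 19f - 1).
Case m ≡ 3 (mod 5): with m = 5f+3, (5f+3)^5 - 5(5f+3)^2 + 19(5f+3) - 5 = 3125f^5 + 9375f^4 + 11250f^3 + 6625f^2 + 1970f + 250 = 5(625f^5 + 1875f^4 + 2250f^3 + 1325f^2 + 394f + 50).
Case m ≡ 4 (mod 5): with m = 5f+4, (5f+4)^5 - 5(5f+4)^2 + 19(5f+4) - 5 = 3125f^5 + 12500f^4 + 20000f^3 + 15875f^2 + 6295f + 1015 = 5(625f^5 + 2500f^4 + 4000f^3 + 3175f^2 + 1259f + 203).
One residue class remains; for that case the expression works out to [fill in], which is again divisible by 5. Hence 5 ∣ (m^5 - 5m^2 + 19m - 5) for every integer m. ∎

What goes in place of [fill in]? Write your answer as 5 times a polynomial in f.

5(625f^5 + 625f^4 + 250f^3 + 25f^2 + 14f + 2)

The residues treated are {2, 0, 3, 4}, so the missing case is m ≡ 1 (mod 5); write m = 5f+1.
Then (5f+1)^5 - 5(5f+1)^2 + 19(5f+1) - 5 = 3125f^5 + 3125f^4 + 1250f^3 + 125f^2 + 70f + 10 = 5(625f^5 + 625f^4 + 250f^3 + 25f^2 + 14f + 2).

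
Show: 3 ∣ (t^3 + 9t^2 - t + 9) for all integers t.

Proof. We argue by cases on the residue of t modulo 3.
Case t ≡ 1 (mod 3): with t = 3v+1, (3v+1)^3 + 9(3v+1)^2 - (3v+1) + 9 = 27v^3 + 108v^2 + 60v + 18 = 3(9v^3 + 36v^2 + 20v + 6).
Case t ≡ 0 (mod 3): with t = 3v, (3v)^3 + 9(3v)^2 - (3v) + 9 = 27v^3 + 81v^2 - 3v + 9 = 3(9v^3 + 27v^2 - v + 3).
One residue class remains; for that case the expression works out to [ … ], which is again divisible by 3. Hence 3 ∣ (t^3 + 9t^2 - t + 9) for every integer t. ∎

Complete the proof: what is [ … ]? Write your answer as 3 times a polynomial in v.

3(9v^3 + 45v^2 + 47v + 17)

The residues treated are {1, 0}, so the missing case is t ≡ 2 (mod 3); write t = 3v+2.
Then (3v+2)^3 + 9(3v+2)^2 - (3v+2) + 9 = 27v^3 + 135v^2 + 141v + 51 = 3(9v^3 + 45v^2 + 47v + 17).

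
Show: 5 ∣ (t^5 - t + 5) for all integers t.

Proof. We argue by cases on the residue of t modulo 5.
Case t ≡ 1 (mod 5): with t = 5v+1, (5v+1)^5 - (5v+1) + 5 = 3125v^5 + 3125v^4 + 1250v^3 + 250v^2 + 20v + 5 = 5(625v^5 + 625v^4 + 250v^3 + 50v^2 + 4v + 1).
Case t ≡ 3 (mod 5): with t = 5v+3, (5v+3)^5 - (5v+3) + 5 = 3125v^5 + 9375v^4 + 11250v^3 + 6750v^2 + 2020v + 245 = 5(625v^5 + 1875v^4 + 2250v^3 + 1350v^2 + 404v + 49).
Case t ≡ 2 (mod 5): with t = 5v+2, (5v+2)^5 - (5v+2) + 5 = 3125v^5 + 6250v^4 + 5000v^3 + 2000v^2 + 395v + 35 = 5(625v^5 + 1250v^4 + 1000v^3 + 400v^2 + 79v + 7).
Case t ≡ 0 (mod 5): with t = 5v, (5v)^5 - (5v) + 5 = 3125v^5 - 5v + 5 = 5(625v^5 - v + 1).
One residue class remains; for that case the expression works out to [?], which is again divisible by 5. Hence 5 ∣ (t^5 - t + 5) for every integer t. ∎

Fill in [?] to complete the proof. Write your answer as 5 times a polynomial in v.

5(625v^5 + 2500v^4 + 4000v^3 + 3200v^2 + 1279v + 205)

The residues treated are {1, 3, 2, 0}, so the missing case is t ≡ 4 (mod 5); write t = 5v+4.
Then (5v+4)^5 - (5v+4) + 5 = 3125v^5 + 12500v^4 + 20000v^3 + 16000v^2 + 6395v + 1025 = 5(625v^5 + 2500v^4 + 4000v^3 + 3200v^2 + 1279v + 205).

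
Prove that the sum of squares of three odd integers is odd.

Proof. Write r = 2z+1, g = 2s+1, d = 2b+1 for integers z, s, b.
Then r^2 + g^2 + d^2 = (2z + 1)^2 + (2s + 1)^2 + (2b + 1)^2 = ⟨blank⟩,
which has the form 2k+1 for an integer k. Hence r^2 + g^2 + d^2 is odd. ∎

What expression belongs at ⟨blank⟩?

Expanding: (2z + 1)^2 + (2s + 1)^2 + (2b + 1)^2 = 4b^2 + 4b + 4s^2 + 4s + 4z^2 + 4z + 3.
Every term except the constant is even, so this is 2(2b^2 + 2b + 2s^2 + 2s + 2z^2 + 2z + 1) + 1,
and 2b^2 + 2b + 2s^2 + 2s + 2z^2 + 2z + 1 ∈ ℤ gives the required form.

2(2b^2 + 2b + 2s^2 + 2s + 2z^2 + 2z + 1) + 1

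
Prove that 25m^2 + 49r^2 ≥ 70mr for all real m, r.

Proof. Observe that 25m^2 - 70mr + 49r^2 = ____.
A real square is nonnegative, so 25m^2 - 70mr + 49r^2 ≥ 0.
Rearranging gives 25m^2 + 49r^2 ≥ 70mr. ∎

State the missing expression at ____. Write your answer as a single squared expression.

The leading and trailing coefficients are 5^2 and 7^2, and 70 = 2·5·7, so the trinomial is (5m - 7r)^2.
Hence 25m^2 - 70mr + 49r^2 ≥ 0.

(5m - 7r)^2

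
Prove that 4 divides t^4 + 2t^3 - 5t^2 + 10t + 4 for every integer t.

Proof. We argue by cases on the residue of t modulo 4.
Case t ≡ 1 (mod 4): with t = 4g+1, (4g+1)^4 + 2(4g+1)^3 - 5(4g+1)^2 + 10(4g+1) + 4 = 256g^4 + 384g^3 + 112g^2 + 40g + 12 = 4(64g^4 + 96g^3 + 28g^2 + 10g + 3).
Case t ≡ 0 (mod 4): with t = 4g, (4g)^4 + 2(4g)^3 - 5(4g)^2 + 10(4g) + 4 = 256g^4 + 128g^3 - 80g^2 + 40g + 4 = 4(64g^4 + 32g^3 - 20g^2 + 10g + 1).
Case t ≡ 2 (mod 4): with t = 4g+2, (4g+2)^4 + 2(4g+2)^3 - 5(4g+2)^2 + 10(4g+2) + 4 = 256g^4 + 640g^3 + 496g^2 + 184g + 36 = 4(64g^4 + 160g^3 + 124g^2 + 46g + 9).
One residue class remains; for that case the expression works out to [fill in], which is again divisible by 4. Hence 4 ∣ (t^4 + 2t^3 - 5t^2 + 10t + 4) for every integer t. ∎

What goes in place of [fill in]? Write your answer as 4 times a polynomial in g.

4(64g^4 + 224g^3 + 268g^2 + 142g + 31)

The residues treated are {1, 0, 2}, so the missing case is t ≡ 3 (mod 4); write t = 4g+3.
Then (4g+3)^4 + 2(4g+3)^3 - 5(4g+3)^2 + 10(4g+3) + 4 = 256g^4 + 896g^3 + 1072g^2 + 568g + 124 = 4(64g^4 + 224g^3 + 268g^2 + 142g + 31).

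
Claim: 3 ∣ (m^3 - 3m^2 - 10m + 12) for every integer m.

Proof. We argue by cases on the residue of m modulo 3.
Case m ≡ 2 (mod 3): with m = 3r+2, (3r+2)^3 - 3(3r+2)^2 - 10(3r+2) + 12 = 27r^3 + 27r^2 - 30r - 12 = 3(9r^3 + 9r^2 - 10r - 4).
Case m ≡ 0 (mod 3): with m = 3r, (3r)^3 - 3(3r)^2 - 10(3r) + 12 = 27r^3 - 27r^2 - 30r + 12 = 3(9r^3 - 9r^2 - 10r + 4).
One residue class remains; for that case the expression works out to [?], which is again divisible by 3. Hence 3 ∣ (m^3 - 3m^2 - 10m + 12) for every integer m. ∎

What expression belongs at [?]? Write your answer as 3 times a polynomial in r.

Only m ≡ 1 (mod 3) is unaccounted for. Put m = 3r+1:
(3r+1)^3 - 3(3r+1)^2 - 10(3r+1) + 12 expands to 27r^3 - 39r,
and factoring out 3 leaves 3(9r^3 - 13r).

3(9r^3 - 13r)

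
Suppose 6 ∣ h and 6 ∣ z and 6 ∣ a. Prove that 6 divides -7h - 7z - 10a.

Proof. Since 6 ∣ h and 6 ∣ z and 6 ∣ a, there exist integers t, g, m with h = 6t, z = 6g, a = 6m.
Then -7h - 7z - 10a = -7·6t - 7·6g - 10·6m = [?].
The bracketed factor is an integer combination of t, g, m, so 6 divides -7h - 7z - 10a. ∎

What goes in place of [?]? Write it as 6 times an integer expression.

Each term has a factor of 6: -7·6t - 7·6g - 10·6m = 6·(-7g - 10m - 7t).
Since -7g - 10m - 7t is an integer, 6 ∣ (-7h - 7z - 10a).

6(-7g - 10m - 7t)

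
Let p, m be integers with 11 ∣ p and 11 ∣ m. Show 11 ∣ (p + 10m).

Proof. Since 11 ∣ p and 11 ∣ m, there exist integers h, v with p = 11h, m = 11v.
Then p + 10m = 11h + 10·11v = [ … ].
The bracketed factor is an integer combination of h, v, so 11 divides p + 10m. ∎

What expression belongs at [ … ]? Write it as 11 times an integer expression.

Each term has a factor of 11: 11h + 10·11v = 11·(h + 10v).
Since h + 10v is an integer, 11 ∣ (p + 10m).

11(h + 10v)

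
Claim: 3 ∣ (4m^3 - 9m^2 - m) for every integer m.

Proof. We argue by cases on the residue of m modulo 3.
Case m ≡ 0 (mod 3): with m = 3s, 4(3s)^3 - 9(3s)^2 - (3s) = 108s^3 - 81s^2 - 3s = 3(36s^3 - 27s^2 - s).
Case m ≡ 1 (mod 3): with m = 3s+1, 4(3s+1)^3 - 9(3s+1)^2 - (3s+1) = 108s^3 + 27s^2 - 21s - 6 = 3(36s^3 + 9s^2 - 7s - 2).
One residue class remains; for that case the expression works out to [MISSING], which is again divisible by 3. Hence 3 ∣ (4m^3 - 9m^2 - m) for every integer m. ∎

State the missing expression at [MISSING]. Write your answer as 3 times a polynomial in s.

Only m ≡ 2 (mod 3) is unaccounted for. Put m = 3s+2:
4(3s+2)^3 - 9(3s+2)^2 - (3s+2) expands to 108s^3 + 135s^2 + 33s - 6,
and factoring out 3 leaves 3(36s^3 + 45s^2 + 11s - 2).

3(36s^3 + 45s^2 + 11s - 2)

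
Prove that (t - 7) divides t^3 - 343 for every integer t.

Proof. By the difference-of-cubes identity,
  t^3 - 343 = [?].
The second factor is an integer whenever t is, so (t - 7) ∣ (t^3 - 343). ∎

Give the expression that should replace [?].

(t - 7)(t^2 + 7t + 49)

Polynomial division of t^3 - 343 by t - 7 leaves remainder 0 and quotient t^2 + 7t + 49.
Hence t^3 - 343 = (t - 7)(t^2 + 7t + 49).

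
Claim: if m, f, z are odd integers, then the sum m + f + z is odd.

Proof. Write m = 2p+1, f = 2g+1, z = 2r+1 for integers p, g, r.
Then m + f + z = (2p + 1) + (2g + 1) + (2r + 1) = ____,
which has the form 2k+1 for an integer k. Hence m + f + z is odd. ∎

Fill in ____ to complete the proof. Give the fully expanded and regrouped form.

2(g + p + r + 1) + 1

(2p + 1) + (2g + 1) + (2r + 1) = 2g + 2p + 2r + 3
= 2(g + p + r + 1) + 1.
Since g + p + r + 1 is an integer, the sum is of the form 2k+1 for an integer k.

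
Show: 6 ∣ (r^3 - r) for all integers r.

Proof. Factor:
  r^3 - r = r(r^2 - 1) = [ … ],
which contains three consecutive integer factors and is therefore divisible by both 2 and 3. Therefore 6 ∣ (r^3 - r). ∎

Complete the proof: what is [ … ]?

(r - 1)r(r + 1)

r(r^2 - 1) = r(r - 1)(r + 1) = (r - 1)r(r + 1).
These three factors are consecutive integers, so their product is divisible by 6.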